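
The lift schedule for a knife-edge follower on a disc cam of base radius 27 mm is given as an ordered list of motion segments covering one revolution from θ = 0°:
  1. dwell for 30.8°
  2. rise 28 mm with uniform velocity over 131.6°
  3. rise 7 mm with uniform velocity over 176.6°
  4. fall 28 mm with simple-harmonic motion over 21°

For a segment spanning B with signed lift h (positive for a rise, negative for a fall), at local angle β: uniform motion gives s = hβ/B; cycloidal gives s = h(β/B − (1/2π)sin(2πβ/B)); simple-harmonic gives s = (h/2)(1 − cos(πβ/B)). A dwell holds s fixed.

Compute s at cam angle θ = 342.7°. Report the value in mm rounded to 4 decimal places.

seg 1 [0°–30.8°] dwell: s stays 0.0000
seg 2 [30.8°–162.4°] uniform, h=28: full span → s += 28 → s = 28.0000
seg 3 [162.4°–339°] uniform, h=7: full span → s += 7 → s = 35.0000
seg 4 [339°–360°] simple-harmonic, h=-28: θ=342.7° here. β=3.7, B=21. -28/2·(1 − cos(π·0.1762)) = -2.0905 → s = 32.9095

32.9095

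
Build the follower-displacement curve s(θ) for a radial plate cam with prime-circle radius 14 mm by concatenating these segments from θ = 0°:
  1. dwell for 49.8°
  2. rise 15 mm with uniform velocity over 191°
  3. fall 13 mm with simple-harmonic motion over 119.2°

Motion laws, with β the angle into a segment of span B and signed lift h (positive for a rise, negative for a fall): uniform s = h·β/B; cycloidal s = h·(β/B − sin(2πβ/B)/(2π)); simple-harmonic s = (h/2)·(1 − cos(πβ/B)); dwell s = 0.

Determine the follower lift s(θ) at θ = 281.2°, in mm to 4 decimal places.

seg 1 [0°–49.8°] dwell: s stays 0.0000
seg 2 [49.8°–240.8°] uniform, h=15: full span → s += 15 → s = 15.0000
seg 3 [240.8°–360°] simple-harmonic, h=-13: θ=281.2° here. β=40.4, B=119.2. -13/2·(1 − cos(π·0.3389)) = -3.3494 → s = 11.6506

11.6506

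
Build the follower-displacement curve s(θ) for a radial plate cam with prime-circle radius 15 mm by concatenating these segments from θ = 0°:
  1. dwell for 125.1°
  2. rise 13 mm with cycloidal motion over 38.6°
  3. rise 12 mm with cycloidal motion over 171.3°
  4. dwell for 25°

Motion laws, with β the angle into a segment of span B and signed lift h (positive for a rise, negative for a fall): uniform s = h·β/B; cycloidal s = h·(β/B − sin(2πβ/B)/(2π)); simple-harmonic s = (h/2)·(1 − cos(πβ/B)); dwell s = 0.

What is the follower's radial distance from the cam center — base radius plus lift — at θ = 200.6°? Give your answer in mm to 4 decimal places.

seg 1 [0°–125.1°] dwell: s stays 0.0000
seg 2 [125.1°–163.7°] cycloidal, h=13: full span → s += 13 → s = 13.0000
seg 3 [163.7°–335°] cycloidal, h=12: θ=200.6° here. β=36.9, B=171.3. 12·(0.2154 − sin(2π·0.2154)/(2π)) = 0.7200 → s = 13.7200
radial distance = base radius + s = 15 + 13.7200 = 28.7200

28.7200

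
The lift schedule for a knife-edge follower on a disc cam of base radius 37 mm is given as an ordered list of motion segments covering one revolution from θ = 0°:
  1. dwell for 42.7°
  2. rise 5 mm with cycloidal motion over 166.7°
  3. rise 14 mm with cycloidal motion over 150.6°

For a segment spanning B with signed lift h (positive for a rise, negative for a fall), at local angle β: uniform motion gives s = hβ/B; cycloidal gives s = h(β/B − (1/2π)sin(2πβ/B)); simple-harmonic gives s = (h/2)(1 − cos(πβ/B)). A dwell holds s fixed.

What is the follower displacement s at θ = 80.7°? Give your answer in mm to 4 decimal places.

seg 1 [0°–42.7°] dwell: s stays 0.0000
seg 2 [42.7°–209.4°] cycloidal, h=5: θ=80.7° here. β=38, B=166.7. 5·(0.2280 − sin(2π·0.2280)/(2π)) = 0.3516 → s = 0.3516

0.3516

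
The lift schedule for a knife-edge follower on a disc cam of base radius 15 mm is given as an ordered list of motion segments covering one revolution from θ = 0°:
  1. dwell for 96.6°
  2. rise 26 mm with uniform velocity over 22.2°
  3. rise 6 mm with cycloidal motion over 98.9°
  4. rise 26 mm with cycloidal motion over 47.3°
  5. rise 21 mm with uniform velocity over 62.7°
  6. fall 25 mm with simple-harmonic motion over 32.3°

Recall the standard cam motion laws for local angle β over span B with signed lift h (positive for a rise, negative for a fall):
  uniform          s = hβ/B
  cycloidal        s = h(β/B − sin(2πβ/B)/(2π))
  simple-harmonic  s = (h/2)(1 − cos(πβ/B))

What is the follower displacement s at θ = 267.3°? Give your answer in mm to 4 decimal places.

seg 1 [0°–96.6°] dwell: s stays 0.0000
seg 2 [96.6°–118.8°] uniform, h=26: full span → s += 26 → s = 26.0000
seg 3 [118.8°–217.7°] cycloidal, h=6: full span → s += 6 → s = 32.0000
seg 4 [217.7°–265°] cycloidal, h=26: full span → s += 26 → s = 58.0000
seg 5 [265°–327.7°] uniform, h=21: θ=267.3° here. β=2.3, B=62.7. 21·2.3/62.7 = 0.7703 → s = 58.7703

58.7703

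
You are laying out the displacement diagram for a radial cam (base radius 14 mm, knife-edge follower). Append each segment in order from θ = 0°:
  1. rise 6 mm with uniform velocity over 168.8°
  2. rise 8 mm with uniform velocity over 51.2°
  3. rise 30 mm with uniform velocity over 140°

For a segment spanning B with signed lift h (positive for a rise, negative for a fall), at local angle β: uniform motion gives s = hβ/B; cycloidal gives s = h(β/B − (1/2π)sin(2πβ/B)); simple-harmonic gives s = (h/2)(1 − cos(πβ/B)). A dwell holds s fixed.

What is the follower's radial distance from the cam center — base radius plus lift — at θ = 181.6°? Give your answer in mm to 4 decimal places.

seg 1 [0°–168.8°] uniform, h=6: full span → s += 6 → s = 6.0000
seg 2 [168.8°–220°] uniform, h=8: θ=181.6° here. β=12.8, B=51.2. 8·12.8/51.2 = 2.0000 → s = 8.0000
radial distance = base radius + s = 14 + 8.0000 = 22.0000

22.0000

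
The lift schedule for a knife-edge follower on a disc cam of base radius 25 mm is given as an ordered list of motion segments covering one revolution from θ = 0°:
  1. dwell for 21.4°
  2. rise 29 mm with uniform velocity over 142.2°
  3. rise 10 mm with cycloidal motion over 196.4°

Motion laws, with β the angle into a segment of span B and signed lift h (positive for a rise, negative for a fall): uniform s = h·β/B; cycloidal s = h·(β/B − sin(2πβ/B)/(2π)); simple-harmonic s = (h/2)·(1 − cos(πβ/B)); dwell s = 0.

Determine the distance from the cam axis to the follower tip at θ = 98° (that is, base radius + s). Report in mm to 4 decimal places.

seg 1 [0°–21.4°] dwell: s stays 0.0000
seg 2 [21.4°–163.6°] uniform, h=29: θ=98° here. β=76.6, B=142.2. 29·76.6/142.2 = 15.6217 → s = 15.6217
radial distance = base radius + s = 25 + 15.6217 = 40.6217

40.6217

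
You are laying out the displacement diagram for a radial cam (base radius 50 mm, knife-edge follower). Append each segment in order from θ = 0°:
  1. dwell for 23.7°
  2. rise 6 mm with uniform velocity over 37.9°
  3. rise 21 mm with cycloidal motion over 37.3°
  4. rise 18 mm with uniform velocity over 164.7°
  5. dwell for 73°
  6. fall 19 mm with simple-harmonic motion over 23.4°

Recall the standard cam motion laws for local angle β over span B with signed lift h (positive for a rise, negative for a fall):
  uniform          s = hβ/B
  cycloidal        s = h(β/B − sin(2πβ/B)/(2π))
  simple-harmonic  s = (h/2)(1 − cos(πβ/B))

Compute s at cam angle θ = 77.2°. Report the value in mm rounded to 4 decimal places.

seg 1 [0°–23.7°] dwell: s stays 0.0000
seg 2 [23.7°–61.6°] uniform, h=6: full span → s += 6 → s = 6.0000
seg 3 [61.6°–98.9°] cycloidal, h=21: θ=77.2° here. β=15.6, B=37.3. 21·(0.4182 − sin(2π·0.4182)/(2π)) = 7.1402 → s = 13.1402

13.1402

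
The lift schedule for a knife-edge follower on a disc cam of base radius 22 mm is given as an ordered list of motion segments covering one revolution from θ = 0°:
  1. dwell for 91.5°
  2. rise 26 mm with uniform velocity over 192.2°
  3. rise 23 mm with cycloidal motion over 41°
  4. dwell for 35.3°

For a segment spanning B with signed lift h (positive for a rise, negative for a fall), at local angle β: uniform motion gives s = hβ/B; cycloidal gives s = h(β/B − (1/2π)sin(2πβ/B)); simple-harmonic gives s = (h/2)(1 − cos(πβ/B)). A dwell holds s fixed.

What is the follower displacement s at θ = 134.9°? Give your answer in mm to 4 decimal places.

seg 1 [0°–91.5°] dwell: s stays 0.0000
seg 2 [91.5°–283.7°] uniform, h=26: θ=134.9° here. β=43.4, B=192.2. 26·43.4/192.2 = 5.8710 → s = 5.8710

5.8710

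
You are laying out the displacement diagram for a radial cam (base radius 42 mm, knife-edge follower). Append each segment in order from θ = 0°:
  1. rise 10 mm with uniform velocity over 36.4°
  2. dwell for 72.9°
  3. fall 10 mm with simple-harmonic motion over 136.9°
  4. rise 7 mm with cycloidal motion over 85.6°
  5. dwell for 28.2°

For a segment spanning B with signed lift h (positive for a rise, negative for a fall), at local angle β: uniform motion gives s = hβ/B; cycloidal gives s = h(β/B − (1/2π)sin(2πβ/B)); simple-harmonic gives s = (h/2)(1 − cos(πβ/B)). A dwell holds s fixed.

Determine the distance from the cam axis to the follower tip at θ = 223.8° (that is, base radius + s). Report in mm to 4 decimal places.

seg 1 [0°–36.4°] uniform, h=10: full span → s += 10 → s = 10.0000
seg 2 [36.4°–109.3°] dwell: s stays 10.0000
seg 3 [109.3°–246.2°] simple-harmonic, h=-10: θ=223.8° here. β=114.5, B=136.9. -10/2·(1 − cos(π·0.8364)) = -9.3538 → s = 0.6462
radial distance = base radius + s = 42 + 0.6462 = 42.6462

42.6462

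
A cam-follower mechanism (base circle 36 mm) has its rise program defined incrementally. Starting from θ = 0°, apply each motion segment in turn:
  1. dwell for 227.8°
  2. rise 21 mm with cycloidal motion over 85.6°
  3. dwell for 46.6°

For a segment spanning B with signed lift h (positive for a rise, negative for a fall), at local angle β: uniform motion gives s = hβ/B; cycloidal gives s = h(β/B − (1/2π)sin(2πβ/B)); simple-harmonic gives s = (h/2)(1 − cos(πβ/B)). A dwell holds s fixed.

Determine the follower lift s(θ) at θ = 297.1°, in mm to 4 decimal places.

seg 1 [0°–227.8°] dwell: s stays 0.0000
seg 2 [227.8°–313.4°] cycloidal, h=21: θ=297.1° here. β=69.3, B=85.6. 21·(0.8096 − sin(2π·0.8096)/(2π)) = 20.1120 → s = 20.1120

20.1120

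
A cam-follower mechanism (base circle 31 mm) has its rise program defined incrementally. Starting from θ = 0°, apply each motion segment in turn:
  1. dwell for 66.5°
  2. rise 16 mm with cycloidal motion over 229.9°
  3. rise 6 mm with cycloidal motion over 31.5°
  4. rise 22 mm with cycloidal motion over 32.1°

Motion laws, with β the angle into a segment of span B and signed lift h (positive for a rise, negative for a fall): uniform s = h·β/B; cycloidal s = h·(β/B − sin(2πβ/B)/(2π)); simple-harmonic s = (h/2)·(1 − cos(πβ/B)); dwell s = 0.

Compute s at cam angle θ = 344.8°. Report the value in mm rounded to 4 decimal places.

seg 1 [0°–66.5°] dwell: s stays 0.0000
seg 2 [66.5°–296.4°] cycloidal, h=16: full span → s += 16 → s = 16.0000
seg 3 [296.4°–327.9°] cycloidal, h=6: full span → s += 6 → s = 22.0000
seg 4 [327.9°–360°] cycloidal, h=22: θ=344.8° here. β=16.9, B=32.1. 22·(0.5265 − sin(2π·0.5265)/(2π)) = 12.1624 → s = 34.1624

34.1624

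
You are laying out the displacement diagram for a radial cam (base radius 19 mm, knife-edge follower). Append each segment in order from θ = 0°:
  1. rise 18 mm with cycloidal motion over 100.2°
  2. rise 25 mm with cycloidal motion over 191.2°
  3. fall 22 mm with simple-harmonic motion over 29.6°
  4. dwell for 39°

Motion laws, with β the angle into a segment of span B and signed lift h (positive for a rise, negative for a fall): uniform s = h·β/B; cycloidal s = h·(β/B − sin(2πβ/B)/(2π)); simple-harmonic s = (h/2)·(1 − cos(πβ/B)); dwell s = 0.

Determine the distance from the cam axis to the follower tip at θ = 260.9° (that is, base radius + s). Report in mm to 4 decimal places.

seg 1 [0°–100.2°] cycloidal, h=18: full span → s += 18 → s = 18.0000
seg 2 [100.2°–291.4°] cycloidal, h=25: θ=260.9° here. β=160.7, B=191.2. 25·(0.8405 − sin(2π·0.8405)/(2π)) = 24.3650 → s = 42.3650
radial distance = base radius + s = 19 + 42.3650 = 61.3650

61.3650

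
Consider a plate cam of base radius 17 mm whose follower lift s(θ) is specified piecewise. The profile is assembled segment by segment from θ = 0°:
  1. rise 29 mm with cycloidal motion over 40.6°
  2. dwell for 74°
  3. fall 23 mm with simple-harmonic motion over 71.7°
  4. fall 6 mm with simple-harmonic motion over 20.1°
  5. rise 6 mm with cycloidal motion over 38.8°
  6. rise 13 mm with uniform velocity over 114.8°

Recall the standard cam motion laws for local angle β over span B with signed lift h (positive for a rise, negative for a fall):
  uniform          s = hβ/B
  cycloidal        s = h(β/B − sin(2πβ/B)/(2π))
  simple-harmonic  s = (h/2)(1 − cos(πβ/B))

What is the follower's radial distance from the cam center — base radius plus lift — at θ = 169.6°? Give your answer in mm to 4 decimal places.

seg 1 [0°–40.6°] cycloidal, h=29: full span → s += 29 → s = 29.0000
seg 2 [40.6°–114.6°] dwell: s stays 29.0000
seg 3 [114.6°–186.3°] simple-harmonic, h=-23: θ=169.6° here. β=55, B=71.7. -23/2·(1 − cos(π·0.7671)) = -20.0563 → s = 8.9437
radial distance = base radius + s = 17 + 8.9437 = 25.9437

25.9437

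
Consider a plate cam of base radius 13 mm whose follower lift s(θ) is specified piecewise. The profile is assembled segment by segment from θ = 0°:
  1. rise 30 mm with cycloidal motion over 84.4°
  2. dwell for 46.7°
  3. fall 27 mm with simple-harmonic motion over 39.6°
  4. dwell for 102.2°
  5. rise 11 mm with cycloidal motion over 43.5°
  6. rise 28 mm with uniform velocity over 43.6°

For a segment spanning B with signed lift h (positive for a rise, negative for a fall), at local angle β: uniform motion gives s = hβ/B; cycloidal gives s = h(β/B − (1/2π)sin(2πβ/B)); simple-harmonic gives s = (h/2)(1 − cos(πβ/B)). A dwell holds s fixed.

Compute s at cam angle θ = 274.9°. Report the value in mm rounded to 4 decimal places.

seg 1 [0°–84.4°] cycloidal, h=30: full span → s += 30 → s = 30.0000
seg 2 [84.4°–131.1°] dwell: s stays 30.0000
seg 3 [131.1°–170.7°] simple-harmonic, h=-27: full span → s += -27 → s = 3.0000
seg 4 [170.7°–272.9°] dwell: s stays 3.0000
seg 5 [272.9°–316.4°] cycloidal, h=11: θ=274.9° here. β=2, B=43.5. 11·(0.0460 − sin(2π·0.0460)/(2π)) = 0.0070 → s = 3.0070

3.0070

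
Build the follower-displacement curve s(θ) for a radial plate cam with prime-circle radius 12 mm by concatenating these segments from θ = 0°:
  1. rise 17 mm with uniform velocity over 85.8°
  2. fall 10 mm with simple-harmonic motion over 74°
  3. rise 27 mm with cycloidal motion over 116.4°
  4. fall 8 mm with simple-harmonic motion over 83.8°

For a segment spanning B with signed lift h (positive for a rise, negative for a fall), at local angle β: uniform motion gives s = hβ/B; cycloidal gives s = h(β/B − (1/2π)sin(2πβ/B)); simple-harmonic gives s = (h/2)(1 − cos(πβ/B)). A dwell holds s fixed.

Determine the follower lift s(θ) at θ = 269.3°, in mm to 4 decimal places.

seg 1 [0°–85.8°] uniform, h=17: full span → s += 17 → s = 17.0000
seg 2 [85.8°–159.8°] simple-harmonic, h=-10: full span → s += -10 → s = 7.0000
seg 3 [159.8°–276.2°] cycloidal, h=27: θ=269.3° here. β=109.5, B=116.4. 27·(0.9407 − sin(2π·0.9407)/(2π)) = 26.9633 → s = 33.9633

33.9633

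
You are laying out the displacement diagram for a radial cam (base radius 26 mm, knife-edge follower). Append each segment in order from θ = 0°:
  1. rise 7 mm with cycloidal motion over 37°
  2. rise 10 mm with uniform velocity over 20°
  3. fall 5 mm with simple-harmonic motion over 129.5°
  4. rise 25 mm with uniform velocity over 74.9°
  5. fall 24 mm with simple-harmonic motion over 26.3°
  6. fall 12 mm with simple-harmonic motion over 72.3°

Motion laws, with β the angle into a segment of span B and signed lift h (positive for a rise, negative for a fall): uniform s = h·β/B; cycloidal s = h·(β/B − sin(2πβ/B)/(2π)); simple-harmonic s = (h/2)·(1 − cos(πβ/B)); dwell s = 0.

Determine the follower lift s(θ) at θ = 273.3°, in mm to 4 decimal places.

seg 1 [0°–37°] cycloidal, h=7: full span → s += 7 → s = 7.0000
seg 2 [37°–57°] uniform, h=10: full span → s += 10 → s = 17.0000
seg 3 [57°–186.5°] simple-harmonic, h=-5: full span → s += -5 → s = 12.0000
seg 4 [186.5°–261.4°] uniform, h=25: full span → s += 25 → s = 37.0000
seg 5 [261.4°–287.7°] simple-harmonic, h=-24: θ=273.3° here. β=11.9, B=26.3. -24/2·(1 − cos(π·0.4525)) = -10.2149 → s = 26.7851

26.7851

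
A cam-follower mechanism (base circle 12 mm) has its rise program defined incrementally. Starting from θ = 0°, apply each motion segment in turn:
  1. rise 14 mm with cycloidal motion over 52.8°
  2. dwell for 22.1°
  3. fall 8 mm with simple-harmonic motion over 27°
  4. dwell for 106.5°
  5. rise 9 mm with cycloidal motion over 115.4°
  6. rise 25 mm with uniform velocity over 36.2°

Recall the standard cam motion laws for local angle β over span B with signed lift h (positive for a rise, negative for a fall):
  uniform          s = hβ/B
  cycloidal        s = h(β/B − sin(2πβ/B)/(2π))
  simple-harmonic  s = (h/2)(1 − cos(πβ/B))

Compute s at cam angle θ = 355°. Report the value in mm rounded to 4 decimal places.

seg 1 [0°–52.8°] cycloidal, h=14: full span → s += 14 → s = 14.0000
seg 2 [52.8°–74.9°] dwell: s stays 14.0000
seg 3 [74.9°–101.9°] simple-harmonic, h=-8: full span → s += -8 → s = 6.0000
seg 4 [101.9°–208.4°] dwell: s stays 6.0000
seg 5 [208.4°–323.8°] cycloidal, h=9: full span → s += 9 → s = 15.0000
seg 6 [323.8°–360°] uniform, h=25: θ=355° here. β=31.2, B=36.2. 25·31.2/36.2 = 21.5470 → s = 36.5470

36.5470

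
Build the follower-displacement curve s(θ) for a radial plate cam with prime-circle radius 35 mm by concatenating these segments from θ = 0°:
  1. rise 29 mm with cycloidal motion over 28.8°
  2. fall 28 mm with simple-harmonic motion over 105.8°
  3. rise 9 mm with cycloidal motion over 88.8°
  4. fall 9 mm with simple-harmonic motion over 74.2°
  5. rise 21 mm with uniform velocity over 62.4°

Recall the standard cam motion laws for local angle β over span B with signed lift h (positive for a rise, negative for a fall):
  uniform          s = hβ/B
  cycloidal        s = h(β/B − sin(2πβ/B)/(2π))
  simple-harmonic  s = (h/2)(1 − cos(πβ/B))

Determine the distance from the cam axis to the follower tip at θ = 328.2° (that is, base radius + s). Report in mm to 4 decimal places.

seg 1 [0°–28.8°] cycloidal, h=29: full span → s += 29 → s = 29.0000
seg 2 [28.8°–134.6°] simple-harmonic, h=-28: full span → s += -28 → s = 1.0000
seg 3 [134.6°–223.4°] cycloidal, h=9: full span → s += 9 → s = 10.0000
seg 4 [223.4°–297.6°] simple-harmonic, h=-9: full span → s += -9 → s = 1.0000
seg 5 [297.6°–360°] uniform, h=21: θ=328.2° here. β=30.6, B=62.4. 21·30.6/62.4 = 10.2981 → s = 11.2981
radial distance = base radius + s = 35 + 11.2981 = 46.2981

46.2981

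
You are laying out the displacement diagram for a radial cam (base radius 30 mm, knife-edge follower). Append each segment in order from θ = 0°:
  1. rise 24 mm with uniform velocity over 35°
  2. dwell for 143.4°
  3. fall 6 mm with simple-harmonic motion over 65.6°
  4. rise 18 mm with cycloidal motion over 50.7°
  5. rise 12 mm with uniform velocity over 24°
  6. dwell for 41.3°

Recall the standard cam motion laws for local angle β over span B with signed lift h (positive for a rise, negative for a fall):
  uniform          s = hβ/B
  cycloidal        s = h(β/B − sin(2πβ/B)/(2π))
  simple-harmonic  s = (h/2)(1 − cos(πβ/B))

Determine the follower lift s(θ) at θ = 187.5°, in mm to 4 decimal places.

seg 1 [0°–35°] uniform, h=24: full span → s += 24 → s = 24.0000
seg 2 [35°–178.4°] dwell: s stays 24.0000
seg 3 [178.4°–244°] simple-harmonic, h=-6: θ=187.5° here. β=9.1, B=65.6. -6/2·(1 − cos(π·0.1387)) = -0.2804 → s = 23.7196

23.7196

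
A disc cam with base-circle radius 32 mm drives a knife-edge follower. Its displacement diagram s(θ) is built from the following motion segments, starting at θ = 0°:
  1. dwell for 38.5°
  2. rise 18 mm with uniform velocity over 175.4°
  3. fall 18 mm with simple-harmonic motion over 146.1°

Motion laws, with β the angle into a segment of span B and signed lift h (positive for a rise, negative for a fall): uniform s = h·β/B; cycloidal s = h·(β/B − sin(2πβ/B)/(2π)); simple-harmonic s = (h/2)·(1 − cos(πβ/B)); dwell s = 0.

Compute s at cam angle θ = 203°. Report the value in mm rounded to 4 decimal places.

seg 1 [0°–38.5°] dwell: s stays 0.0000
seg 2 [38.5°–213.9°] uniform, h=18: θ=203° here. β=164.5, B=175.4. 18·164.5/175.4 = 16.8814 → s = 16.8814

16.8814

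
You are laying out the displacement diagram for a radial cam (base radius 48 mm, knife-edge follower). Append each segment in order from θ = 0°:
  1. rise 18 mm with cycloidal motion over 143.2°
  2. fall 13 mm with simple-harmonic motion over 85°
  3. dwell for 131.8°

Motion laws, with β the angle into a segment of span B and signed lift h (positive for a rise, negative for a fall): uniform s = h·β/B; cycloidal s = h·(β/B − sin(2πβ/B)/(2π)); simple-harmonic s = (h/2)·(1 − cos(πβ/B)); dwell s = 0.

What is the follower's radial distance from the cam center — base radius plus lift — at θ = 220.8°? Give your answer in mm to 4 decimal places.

seg 1 [0°–143.2°] cycloidal, h=18: full span → s += 18 → s = 18.0000
seg 2 [143.2°–228.2°] simple-harmonic, h=-13: θ=220.8° here. β=77.6, B=85. -13/2·(1 − cos(π·0.9129)) = -12.7584 → s = 5.2416
radial distance = base radius + s = 48 + 5.2416 = 53.2416

53.2416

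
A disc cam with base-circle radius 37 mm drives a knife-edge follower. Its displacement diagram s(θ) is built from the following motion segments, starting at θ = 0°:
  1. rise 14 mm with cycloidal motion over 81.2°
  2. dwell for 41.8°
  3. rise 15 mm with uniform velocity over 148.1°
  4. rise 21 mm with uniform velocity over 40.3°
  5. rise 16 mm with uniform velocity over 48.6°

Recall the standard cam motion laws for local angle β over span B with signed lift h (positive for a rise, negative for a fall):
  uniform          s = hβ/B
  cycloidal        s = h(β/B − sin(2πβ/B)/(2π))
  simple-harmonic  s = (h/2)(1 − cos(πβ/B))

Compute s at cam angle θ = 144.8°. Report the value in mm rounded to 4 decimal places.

seg 1 [0°–81.2°] cycloidal, h=14: full span → s += 14 → s = 14.0000
seg 2 [81.2°–123°] dwell: s stays 14.0000
seg 3 [123°–271.1°] uniform, h=15: θ=144.8° here. β=21.8, B=148.1. 15·21.8/148.1 = 2.2080 → s = 16.2080

16.2080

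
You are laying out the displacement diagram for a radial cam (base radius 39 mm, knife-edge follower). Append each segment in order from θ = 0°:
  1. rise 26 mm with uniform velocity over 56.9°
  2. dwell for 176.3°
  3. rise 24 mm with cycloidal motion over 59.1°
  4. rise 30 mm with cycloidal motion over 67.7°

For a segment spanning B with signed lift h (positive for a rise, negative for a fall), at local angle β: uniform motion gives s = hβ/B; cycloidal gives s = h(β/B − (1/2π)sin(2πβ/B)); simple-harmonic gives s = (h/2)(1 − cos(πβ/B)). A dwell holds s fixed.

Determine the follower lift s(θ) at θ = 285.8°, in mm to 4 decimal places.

seg 1 [0°–56.9°] uniform, h=26: full span → s += 26 → s = 26.0000
seg 2 [56.9°–233.2°] dwell: s stays 26.0000
seg 3 [233.2°–292.3°] cycloidal, h=24: θ=285.8° here. β=52.6, B=59.1. 24·(0.8900 − sin(2π·0.8900)/(2π)) = 23.7949 → s = 49.7949

49.7949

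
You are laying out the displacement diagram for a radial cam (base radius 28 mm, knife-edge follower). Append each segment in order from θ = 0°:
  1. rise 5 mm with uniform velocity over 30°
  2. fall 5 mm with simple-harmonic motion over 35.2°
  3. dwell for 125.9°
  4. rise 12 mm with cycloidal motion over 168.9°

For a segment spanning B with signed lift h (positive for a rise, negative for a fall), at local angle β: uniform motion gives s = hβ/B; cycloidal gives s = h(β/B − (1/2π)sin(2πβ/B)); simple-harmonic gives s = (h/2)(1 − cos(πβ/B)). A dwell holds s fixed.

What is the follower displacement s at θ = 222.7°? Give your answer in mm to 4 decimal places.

seg 1 [0°–30°] uniform, h=5: full span → s += 5 → s = 5.0000
seg 2 [30°–65.2°] simple-harmonic, h=-5: full span → s += -5 → s = 0.0000
seg 3 [65.2°–191.1°] dwell: s stays 0.0000
seg 4 [191.1°–360°] cycloidal, h=12: θ=222.7° here. β=31.6, B=168.9. 12·(0.1871 − sin(2π·0.1871)/(2π)) = 0.4825 → s = 0.4825

0.4825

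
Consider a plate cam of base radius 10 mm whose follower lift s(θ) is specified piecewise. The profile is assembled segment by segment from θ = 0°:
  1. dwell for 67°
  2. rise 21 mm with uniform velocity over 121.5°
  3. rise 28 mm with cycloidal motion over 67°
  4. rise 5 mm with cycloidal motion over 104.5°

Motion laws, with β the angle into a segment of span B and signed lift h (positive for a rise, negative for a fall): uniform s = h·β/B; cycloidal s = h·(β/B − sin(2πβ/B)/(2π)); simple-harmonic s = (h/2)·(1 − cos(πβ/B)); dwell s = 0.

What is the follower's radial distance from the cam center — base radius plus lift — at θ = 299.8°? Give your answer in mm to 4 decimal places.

seg 1 [0°–67°] dwell: s stays 0.0000
seg 2 [67°–188.5°] uniform, h=21: full span → s += 21 → s = 21.0000
seg 3 [188.5°–255.5°] cycloidal, h=28: full span → s += 28 → s = 49.0000
seg 4 [255.5°–360°] cycloidal, h=5: θ=299.8° here. β=44.3, B=104.5. 5·(0.4239 − sin(2π·0.4239)/(2π)) = 1.7536 → s = 50.7536
radial distance = base radius + s = 10 + 50.7536 = 60.7536

60.7536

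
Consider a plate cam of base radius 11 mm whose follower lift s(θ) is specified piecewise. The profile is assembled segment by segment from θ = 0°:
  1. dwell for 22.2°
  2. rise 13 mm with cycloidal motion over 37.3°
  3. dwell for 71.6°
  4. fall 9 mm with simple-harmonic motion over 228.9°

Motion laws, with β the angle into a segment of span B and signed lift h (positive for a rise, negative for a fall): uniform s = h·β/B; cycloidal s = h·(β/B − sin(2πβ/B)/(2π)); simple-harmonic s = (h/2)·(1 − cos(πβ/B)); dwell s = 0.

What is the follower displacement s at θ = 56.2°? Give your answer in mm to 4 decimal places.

seg 1 [0°–22.2°] dwell: s stays 0.0000
seg 2 [22.2°–59.5°] cycloidal, h=13: θ=56.2° here. β=34, B=37.3. 13·(0.9115 − sin(2π·0.9115)/(2π)) = 12.9417 → s = 12.9417

12.9417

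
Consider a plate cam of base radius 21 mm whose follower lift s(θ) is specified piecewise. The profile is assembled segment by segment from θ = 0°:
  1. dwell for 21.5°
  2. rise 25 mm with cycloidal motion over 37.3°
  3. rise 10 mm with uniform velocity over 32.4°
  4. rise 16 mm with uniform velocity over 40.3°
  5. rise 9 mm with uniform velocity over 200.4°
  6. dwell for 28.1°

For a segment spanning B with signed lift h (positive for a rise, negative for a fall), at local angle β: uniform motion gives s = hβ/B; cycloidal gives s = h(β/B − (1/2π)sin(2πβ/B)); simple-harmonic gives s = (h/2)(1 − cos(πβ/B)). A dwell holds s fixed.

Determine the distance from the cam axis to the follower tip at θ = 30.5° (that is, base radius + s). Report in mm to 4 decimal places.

seg 1 [0°–21.5°] dwell: s stays 0.0000
seg 2 [21.5°–58.8°] cycloidal, h=25: θ=30.5° here. β=9, B=37.3. 25·(0.2413 − sin(2π·0.2413)/(2π)) = 2.0593 → s = 2.0593
radial distance = base radius + s = 21 + 2.0593 = 23.0593

23.0593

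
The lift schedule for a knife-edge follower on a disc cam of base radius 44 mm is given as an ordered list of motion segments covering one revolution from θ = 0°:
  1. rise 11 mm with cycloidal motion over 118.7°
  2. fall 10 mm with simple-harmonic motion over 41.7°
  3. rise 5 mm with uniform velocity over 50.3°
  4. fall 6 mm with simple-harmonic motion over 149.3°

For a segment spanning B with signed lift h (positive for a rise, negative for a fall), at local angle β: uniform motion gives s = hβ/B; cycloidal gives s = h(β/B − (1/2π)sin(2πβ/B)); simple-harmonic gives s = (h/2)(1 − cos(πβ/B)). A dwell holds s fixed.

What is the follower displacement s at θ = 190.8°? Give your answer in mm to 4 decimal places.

seg 1 [0°–118.7°] cycloidal, h=11: full span → s += 11 → s = 11.0000
seg 2 [118.7°–160.4°] simple-harmonic, h=-10: full span → s += -10 → s = 1.0000
seg 3 [160.4°–210.7°] uniform, h=5: θ=190.8° here. β=30.4, B=50.3. 5·30.4/50.3 = 3.0219 → s = 4.0219

4.0219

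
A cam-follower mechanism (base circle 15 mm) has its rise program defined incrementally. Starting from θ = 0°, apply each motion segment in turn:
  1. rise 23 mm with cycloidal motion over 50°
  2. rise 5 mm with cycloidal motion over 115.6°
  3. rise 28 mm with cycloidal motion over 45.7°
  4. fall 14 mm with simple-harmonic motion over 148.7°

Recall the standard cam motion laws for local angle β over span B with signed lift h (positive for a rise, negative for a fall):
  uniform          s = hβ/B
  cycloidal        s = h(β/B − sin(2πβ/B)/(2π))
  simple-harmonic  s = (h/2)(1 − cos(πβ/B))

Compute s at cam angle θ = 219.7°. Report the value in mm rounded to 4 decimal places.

seg 1 [0°–50°] cycloidal, h=23: full span → s += 23 → s = 23.0000
seg 2 [50°–165.6°] cycloidal, h=5: full span → s += 5 → s = 28.0000
seg 3 [165.6°–211.3°] cycloidal, h=28: full span → s += 28 → s = 56.0000
seg 4 [211.3°–360°] simple-harmonic, h=-14: θ=219.7° here. β=8.4, B=148.7. -14/2·(1 − cos(π·0.0565)) = -0.1099 → s = 55.8901

55.8901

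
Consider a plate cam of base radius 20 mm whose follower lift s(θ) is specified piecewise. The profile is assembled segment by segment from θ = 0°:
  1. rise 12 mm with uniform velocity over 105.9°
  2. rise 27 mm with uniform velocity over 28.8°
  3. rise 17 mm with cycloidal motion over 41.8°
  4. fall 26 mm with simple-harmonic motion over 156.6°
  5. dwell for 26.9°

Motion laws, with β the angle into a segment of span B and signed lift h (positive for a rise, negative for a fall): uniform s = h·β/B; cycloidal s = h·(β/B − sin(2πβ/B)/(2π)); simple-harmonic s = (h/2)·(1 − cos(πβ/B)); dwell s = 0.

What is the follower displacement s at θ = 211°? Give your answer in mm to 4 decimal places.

seg 1 [0°–105.9°] uniform, h=12: full span → s += 12 → s = 12.0000
seg 2 [105.9°–134.7°] uniform, h=27: full span → s += 27 → s = 39.0000
seg 3 [134.7°–176.5°] cycloidal, h=17: full span → s += 17 → s = 56.0000
seg 4 [176.5°–333.1°] simple-harmonic, h=-26: θ=211° here. β=34.5, B=156.6. -26/2·(1 − cos(π·0.2203)) = -2.9913 → s = 53.0087

53.0087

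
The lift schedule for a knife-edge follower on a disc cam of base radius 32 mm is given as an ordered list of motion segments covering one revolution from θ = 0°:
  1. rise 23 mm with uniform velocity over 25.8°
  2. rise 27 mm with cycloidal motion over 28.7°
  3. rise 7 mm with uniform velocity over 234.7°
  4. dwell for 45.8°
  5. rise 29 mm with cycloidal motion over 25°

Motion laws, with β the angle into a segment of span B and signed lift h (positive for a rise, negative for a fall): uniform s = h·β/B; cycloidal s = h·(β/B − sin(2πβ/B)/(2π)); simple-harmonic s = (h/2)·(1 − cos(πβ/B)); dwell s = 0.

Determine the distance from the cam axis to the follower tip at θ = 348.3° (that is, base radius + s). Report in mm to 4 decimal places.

seg 1 [0°–25.8°] uniform, h=23: full span → s += 23 → s = 23.0000
seg 2 [25.8°–54.5°] cycloidal, h=27: full span → s += 27 → s = 50.0000
seg 3 [54.5°–289.2°] uniform, h=7: full span → s += 7 → s = 57.0000
seg 4 [289.2°–335°] dwell: s stays 57.0000
seg 5 [335°–360°] cycloidal, h=29: θ=348.3° here. β=13.3, B=25. 29·(0.5320 − sin(2π·0.5320)/(2π)) = 16.3498 → s = 73.3498
radial distance = base radius + s = 32 + 73.3498 = 105.3498

105.3498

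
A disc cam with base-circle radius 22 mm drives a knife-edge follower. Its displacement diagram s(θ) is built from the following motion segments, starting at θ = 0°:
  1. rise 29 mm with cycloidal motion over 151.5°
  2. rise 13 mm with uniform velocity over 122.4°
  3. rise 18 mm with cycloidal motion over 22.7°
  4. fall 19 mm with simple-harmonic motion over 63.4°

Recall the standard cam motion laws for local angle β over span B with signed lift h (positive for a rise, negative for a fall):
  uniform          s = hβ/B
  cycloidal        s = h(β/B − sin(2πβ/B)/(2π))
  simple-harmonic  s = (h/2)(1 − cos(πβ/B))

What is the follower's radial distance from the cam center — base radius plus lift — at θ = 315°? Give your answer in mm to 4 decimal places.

seg 1 [0°–151.5°] cycloidal, h=29: full span → s += 29 → s = 29.0000
seg 2 [151.5°–273.9°] uniform, h=13: full span → s += 13 → s = 42.0000
seg 3 [273.9°–296.6°] cycloidal, h=18: full span → s += 18 → s = 60.0000
seg 4 [296.6°–360°] simple-harmonic, h=-19: θ=315° here. β=18.4, B=63.4. -19/2·(1 − cos(π·0.2902)) = -3.6826 → s = 56.3174
radial distance = base radius + s = 22 + 56.3174 = 78.3174

78.3174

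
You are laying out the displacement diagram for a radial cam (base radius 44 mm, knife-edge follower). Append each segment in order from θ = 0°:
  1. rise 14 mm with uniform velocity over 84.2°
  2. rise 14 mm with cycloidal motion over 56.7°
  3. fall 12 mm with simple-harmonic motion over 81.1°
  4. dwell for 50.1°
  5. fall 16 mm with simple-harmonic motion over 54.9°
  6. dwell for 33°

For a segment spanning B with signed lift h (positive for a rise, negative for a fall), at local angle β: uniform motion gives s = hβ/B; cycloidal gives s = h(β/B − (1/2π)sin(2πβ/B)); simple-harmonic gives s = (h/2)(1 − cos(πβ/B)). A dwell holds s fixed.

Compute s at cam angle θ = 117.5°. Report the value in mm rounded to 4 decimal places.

seg 1 [0°–84.2°] uniform, h=14: full span → s += 14 → s = 14.0000
seg 2 [84.2°–140.9°] cycloidal, h=14: θ=117.5° here. β=33.3, B=56.7. 14·(0.5873 − sin(2π·0.5873)/(2π)) = 9.3841 → s = 23.3841

23.3841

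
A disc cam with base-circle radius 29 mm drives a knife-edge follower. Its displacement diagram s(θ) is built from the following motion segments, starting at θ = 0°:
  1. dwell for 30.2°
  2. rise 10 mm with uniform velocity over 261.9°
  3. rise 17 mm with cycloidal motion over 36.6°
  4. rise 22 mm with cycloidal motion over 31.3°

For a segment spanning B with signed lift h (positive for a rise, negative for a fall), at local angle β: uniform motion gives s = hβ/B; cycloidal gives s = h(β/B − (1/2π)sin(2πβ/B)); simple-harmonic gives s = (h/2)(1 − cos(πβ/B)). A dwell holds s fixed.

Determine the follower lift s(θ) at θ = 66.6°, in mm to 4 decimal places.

seg 1 [0°–30.2°] dwell: s stays 0.0000
seg 2 [30.2°–292.1°] uniform, h=10: θ=66.6° here. β=36.4, B=261.9. 10·36.4/261.9 = 1.3898 → s = 1.3898

1.3898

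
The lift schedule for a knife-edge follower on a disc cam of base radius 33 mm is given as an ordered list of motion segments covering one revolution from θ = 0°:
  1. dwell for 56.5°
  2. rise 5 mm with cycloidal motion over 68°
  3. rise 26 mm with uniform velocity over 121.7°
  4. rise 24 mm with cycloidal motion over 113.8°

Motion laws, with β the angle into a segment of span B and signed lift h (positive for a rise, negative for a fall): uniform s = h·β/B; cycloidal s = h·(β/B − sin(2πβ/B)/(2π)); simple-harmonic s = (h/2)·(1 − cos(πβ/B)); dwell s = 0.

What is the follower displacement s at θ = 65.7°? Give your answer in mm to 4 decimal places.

seg 1 [0°–56.5°] dwell: s stays 0.0000
seg 2 [56.5°–124.5°] cycloidal, h=5: θ=65.7° here. β=9.2, B=68. 5·(0.1353 − sin(2π·0.1353)/(2π)) = 0.0786 → s = 0.0786

0.0786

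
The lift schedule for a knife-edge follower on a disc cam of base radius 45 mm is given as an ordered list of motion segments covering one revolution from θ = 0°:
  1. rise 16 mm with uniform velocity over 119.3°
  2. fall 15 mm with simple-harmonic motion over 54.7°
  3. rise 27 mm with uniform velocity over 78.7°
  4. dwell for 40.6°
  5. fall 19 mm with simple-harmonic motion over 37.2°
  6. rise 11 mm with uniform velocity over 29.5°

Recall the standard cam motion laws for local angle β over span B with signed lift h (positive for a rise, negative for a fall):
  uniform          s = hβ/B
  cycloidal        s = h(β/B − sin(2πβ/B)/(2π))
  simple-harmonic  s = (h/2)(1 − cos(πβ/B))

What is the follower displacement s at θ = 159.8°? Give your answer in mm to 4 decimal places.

seg 1 [0°–119.3°] uniform, h=16: full span → s += 16 → s = 16.0000
seg 2 [119.3°–174°] simple-harmonic, h=-15: θ=159.8° here. β=40.5, B=54.7. -15/2·(1 − cos(π·0.7404)) = -12.6410 → s = 3.3590

3.3590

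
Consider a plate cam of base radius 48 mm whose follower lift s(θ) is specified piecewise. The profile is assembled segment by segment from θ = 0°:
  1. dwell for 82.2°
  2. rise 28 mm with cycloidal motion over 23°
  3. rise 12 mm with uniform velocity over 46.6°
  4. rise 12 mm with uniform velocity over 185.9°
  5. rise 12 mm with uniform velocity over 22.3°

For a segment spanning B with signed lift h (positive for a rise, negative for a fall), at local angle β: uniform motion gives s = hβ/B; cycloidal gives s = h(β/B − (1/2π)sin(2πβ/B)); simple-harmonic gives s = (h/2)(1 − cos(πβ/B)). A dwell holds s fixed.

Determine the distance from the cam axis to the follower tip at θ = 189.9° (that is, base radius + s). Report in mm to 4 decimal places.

seg 1 [0°–82.2°] dwell: s stays 0.0000
seg 2 [82.2°–105.2°] cycloidal, h=28: full span → s += 28 → s = 28.0000
seg 3 [105.2°–151.8°] uniform, h=12: full span → s += 12 → s = 40.0000
seg 4 [151.8°–337.7°] uniform, h=12: θ=189.9° here. β=38.1, B=185.9. 12·38.1/185.9 = 2.4594 → s = 42.4594
radial distance = base radius + s = 48 + 42.4594 = 90.4594

90.4594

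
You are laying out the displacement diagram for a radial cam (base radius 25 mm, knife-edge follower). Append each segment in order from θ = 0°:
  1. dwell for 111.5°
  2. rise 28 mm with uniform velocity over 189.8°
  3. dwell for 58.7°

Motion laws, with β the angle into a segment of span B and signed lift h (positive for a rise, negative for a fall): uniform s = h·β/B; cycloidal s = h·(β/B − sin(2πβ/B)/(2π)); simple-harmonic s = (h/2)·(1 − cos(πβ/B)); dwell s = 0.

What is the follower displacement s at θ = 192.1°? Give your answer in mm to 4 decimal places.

seg 1 [0°–111.5°] dwell: s stays 0.0000
seg 2 [111.5°–301.3°] uniform, h=28: θ=192.1° here. β=80.6, B=189.8. 28·80.6/189.8 = 11.8904 → s = 11.8904

11.8904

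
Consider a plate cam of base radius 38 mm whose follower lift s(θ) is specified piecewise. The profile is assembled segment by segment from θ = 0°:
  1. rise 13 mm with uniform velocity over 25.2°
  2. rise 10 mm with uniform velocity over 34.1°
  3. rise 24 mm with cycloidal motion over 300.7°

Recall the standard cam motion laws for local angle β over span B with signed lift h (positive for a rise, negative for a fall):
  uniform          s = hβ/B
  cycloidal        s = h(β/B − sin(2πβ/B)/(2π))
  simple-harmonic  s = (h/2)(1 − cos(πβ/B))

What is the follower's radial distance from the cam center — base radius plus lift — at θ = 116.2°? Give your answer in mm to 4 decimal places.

seg 1 [0°–25.2°] uniform, h=13: full span → s += 13 → s = 13.0000
seg 2 [25.2°–59.3°] uniform, h=10: full span → s += 10 → s = 23.0000
seg 3 [59.3°–360°] cycloidal, h=24: θ=116.2° here. β=56.9, B=300.7. 24·(0.1892 − sin(2π·0.1892)/(2π)) = 0.9968 → s = 23.9968
radial distance = base radius + s = 38 + 23.9968 = 61.9968

61.9968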